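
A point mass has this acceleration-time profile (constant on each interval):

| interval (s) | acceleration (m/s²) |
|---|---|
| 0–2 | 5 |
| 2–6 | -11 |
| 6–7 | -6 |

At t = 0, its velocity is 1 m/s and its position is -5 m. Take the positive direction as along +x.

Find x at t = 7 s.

-73 m

On each constant-a segment, Δv = aΔt and Δx = v₀Δt + ½aΔt²; chain segment to segment.
0–2 s: v starts 1 m/s; Δx = 1·2 + ½·5·2² = 12 m; v ends 11 m/s.
2–6 s: v starts 11 m/s; Δx = 11·4 + ½·-11·4² = -44 m; v ends -33 m/s.
6–7 s: v starts -33 m/s; Δx = -33·1 + ½·-6·1² = -36 m; v ends -39 m/s.
x(7) = -5 + Σ Δx = -73 m.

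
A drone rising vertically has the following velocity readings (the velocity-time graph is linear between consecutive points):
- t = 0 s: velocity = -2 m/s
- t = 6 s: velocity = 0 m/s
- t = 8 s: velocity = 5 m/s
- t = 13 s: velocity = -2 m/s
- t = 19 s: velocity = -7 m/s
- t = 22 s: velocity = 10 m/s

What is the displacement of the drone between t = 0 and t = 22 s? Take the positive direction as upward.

-16 m

Net displacement equals the area under the velocity-time graph (areas below the axis count negative).
0–6 s: ½(-2 + 0)(6) = -6 m
6–8 s: ½(0 + 5)(2) = 5 m
8–13 s: ½(5 + -2)(5) = 7.5 m
13–19 s: ½(-2 + -7)(6) = -27 m
19–22 s: ½(-7 + 10)(3) = 4.5 m
Net displacement = -16 m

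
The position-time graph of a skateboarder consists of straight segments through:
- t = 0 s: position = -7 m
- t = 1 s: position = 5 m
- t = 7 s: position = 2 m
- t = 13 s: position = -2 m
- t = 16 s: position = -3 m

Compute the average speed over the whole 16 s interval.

Average speed = (total path length)/(elapsed time); on a piecewise-linear x-t graph the path length is Σ|Δx|.
0–1 s: |Δx| = |5 − -7| = 12 m
1–7 s: |Δx| = |2 − 5| = 3 m
7–13 s: |Δx| = |-2 − 2| = 4 m
13–16 s: |Δx| = |-3 − -2| = 1 m
Total path = 20 m; average speed = 20/16 = 1.25 m/s.

1.25 m/s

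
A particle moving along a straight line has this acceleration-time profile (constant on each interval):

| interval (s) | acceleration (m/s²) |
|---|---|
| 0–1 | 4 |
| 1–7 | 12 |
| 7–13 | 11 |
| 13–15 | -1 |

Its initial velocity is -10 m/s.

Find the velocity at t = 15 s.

Δv equals the area under the a-t graph; then v = v₀ + Δv.
0–1 s: 4 × 1 = 4 m/s
1–7 s: 12 × 6 = 72 m/s
7–13 s: 11 × 6 = 66 m/s
13–15 s: -1 × 2 = -2 m/s
Δv = 140 m/s, so v(15) = -10 + (140) = 130 m/s.

130 m/s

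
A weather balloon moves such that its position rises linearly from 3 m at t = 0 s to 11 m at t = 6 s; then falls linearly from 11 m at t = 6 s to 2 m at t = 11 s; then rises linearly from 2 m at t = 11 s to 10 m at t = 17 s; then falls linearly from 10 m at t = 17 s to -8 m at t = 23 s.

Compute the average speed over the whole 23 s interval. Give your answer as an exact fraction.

Average speed = (total path length)/(elapsed time); on a piecewise-linear x-t graph the path length is Σ|Δx|.
0–6 s: |Δx| = |11 − 3| = 8 m
6–11 s: |Δx| = |2 − 11| = 9 m
11–17 s: |Δx| = |10 − 2| = 8 m
17–23 s: |Δx| = |-8 − 10| = 18 m
Total path = 43 m; average speed = 43/23 = 43/23 m/s.

43/23 m/s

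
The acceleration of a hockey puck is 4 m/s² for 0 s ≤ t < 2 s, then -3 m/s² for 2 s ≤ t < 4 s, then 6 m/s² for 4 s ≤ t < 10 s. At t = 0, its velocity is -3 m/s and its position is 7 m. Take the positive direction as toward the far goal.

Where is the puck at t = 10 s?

115 m

On each constant-a segment, Δv = aΔt and Δx = v₀Δt + ½aΔt²; chain segment to segment.
0–2 s: v starts -3 m/s; Δx = -3·2 + ½·4·2² = 2 m; v ends 5 m/s.
2–4 s: v starts 5 m/s; Δx = 5·2 + ½·-3·2² = 4 m; v ends -1 m/s.
4–10 s: v starts -1 m/s; Δx = -1·6 + ½·6·6² = 102 m; v ends 35 m/s.
x(10) = 7 + Σ Δx = 115 m.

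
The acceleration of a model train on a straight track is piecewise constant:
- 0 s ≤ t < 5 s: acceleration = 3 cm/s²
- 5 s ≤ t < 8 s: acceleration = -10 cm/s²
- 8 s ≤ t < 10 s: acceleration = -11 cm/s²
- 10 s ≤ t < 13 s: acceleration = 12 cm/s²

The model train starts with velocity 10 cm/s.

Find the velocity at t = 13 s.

9 cm/s

Δv equals the area under the a-t graph; then v = v₀ + Δv.
0–5 s: 3 × 5 = 15 cm/s
5–8 s: -10 × 3 = -30 cm/s
8–10 s: -11 × 2 = -22 cm/s
10–13 s: 12 × 3 = 36 cm/s
Δv = -1 cm/s, so v(13) = 10 + (-1) = 9 cm/s.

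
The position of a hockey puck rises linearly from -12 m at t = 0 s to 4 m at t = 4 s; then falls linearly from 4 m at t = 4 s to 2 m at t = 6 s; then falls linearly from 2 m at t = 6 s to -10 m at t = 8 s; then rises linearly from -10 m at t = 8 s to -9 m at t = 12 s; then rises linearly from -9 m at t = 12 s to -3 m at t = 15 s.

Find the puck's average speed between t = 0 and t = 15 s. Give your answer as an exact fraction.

Average speed = (total path length)/(elapsed time); on a piecewise-linear x-t graph the path length is Σ|Δx|.
0–4 s: |Δx| = |4 − -12| = 16 m
4–6 s: |Δx| = |2 − 4| = 2 m
6–8 s: |Δx| = |-10 − 2| = 12 m
8–12 s: |Δx| = |-9 − -10| = 1 m
12–15 s: |Δx| = |-3 − -9| = 6 m
Total path = 37 m; average speed = 37/15 = 37/15 m/s.

37/15 m/s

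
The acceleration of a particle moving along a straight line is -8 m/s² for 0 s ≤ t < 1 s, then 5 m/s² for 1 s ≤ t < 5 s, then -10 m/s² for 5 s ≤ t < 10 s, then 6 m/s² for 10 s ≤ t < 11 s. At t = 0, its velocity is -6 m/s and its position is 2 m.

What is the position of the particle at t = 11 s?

-160 m

On each constant-a segment, Δv = aΔt and Δx = v₀Δt + ½aΔt²; chain segment to segment.
0–1 s: v starts -6 m/s; Δx = -6·1 + ½·-8·1² = -10 m; v ends -14 m/s.
1–5 s: v starts -14 m/s; Δx = -14·4 + ½·5·4² = -16 m; v ends 6 m/s.
5–10 s: v starts 6 m/s; Δx = 6·5 + ½·-10·5² = -95 m; v ends -44 m/s.
10–11 s: v starts -44 m/s; Δx = -44·1 + ½·6·1² = -41 m; v ends -38 m/s.
x(11) = 2 + Σ Δx = -160 m.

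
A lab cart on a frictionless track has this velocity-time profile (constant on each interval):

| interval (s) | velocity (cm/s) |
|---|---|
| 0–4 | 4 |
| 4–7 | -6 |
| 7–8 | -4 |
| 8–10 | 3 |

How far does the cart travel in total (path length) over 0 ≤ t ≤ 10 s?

Total distance travelled is ∫|v| dt — sum the magnitudes of each area piece.
0–4 s: |4| × 4 = 16 cm
4–7 s: |-6| × 3 = 18 cm
7–8 s: |-4| × 1 = 4 cm
8–10 s: |3| × 2 = 6 cm
Total distance = 44 cm

44 cm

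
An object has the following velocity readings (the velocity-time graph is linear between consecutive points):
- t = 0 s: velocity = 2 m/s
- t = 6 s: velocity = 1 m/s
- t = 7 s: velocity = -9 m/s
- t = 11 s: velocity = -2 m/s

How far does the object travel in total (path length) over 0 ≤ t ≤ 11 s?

Distance (not displacement) is the total path length: add the absolute areas under v-t.
0–6 s: |½(2 + 1)(6)| = 9 m
6–7 s: v = 0 at t = 6.1 s; triangle areas 0.05 + 4.05 = 4.1 m
7–11 s: |½(-9 + -2)(4)| = 22 m
Total distance = 35.1 m

35.1 m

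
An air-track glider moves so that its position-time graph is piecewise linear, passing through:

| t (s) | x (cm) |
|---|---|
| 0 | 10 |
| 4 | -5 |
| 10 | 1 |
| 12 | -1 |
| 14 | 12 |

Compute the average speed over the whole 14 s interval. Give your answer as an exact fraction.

Average speed = (total path length)/(elapsed time); on a piecewise-linear x-t graph the path length is Σ|Δx|.
0–4 s: |Δx| = |-5 − 10| = 15 cm
4–10 s: |Δx| = |1 − -5| = 6 cm
10–12 s: |Δx| = |-1 − 1| = 2 cm
12–14 s: |Δx| = |12 − -1| = 13 cm
Total path = 36 cm; average speed = 36/14 = 18/7 cm/s.

18/7 cm/s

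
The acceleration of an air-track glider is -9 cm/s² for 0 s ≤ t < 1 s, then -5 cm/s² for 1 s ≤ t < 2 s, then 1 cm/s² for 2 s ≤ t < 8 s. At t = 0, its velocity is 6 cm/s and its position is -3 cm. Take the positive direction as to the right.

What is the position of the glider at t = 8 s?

-37 cm

On each constant-a segment, Δv = aΔt and Δx = v₀Δt + ½aΔt²; chain segment to segment.
0–1 s: v starts 6 cm/s; Δx = 6·1 + ½·-9·1² = 1.5 cm; v ends -3 cm/s.
1–2 s: v starts -3 cm/s; Δx = -3·1 + ½·-5·1² = -5.5 cm; v ends -8 cm/s.
2–8 s: v starts -8 cm/s; Δx = -8·6 + ½·1·6² = -30 cm; v ends -2 cm/s.
x(8) = -3 + Σ Δx = -37 cm.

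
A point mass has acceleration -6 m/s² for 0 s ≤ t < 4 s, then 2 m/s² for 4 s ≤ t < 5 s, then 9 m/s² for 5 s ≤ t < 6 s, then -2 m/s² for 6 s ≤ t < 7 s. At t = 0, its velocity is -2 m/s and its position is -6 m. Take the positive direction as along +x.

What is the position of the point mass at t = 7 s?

-122.5 m

On each constant-a segment, Δv = aΔt and Δx = v₀Δt + ½aΔt²; chain segment to segment.
0–4 s: v starts -2 m/s; Δx = -2·4 + ½·-6·4² = -56 m; v ends -26 m/s.
4–5 s: v starts -26 m/s; Δx = -26·1 + ½·2·1² = -25 m; v ends -24 m/s.
5–6 s: v starts -24 m/s; Δx = -24·1 + ½·9·1² = -19.5 m; v ends -15 m/s.
6–7 s: v starts -15 m/s; Δx = -15·1 + ½·-2·1² = -16 m; v ends -17 m/s.
x(7) = -6 + Σ Δx = -122.5 m.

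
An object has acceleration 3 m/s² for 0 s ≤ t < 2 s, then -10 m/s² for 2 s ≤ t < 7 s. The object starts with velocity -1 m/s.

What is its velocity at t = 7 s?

-45 m/s

Δv equals the area under the a-t graph; then v = v₀ + Δv.
0–2 s: 3 × 2 = 6 m/s
2–7 s: -10 × 5 = -50 m/s
Δv = -44 m/s, so v(7) = -1 + (-44) = -45 m/s.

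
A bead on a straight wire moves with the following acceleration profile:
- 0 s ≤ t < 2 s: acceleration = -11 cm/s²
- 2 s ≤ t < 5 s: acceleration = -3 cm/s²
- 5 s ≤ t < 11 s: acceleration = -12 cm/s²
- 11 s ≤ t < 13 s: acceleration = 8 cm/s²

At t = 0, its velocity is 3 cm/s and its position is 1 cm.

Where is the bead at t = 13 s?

-653.5 cm

On each constant-a segment, Δv = aΔt and Δx = v₀Δt + ½aΔt²; chain segment to segment.
0–2 s: v starts 3 cm/s; Δx = 3·2 + ½·-11·2² = -16 cm; v ends -19 cm/s.
2–5 s: v starts -19 cm/s; Δx = -19·3 + ½·-3·3² = -70.5 cm; v ends -28 cm/s.
5–11 s: v starts -28 cm/s; Δx = -28·6 + ½·-12·6² = -384 cm; v ends -100 cm/s.
11–13 s: v starts -100 cm/s; Δx = -100·2 + ½·8·2² = -184 cm; v ends -84 cm/s.
x(13) = 1 + Σ Δx = -653.5 cm.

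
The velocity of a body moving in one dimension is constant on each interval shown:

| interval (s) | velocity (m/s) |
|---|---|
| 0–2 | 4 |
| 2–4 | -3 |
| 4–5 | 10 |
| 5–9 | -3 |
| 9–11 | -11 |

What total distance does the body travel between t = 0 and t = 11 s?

Total distance travelled is ∫|v| dt — sum the magnitudes of each area piece.
0–2 s: |4| × 2 = 8 m
2–4 s: |-3| × 2 = 6 m
4–5 s: |10| × 1 = 10 m
5–9 s: |-3| × 4 = 12 m
9–11 s: |-11| × 2 = 22 m
Total distance = 58 m

58 m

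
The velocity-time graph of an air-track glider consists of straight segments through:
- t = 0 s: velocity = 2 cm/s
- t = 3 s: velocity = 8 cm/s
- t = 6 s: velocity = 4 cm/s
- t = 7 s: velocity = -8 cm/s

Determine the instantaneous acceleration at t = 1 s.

2 cm/s²

Acceleration is the slope of the v-t graph on 0–3 s: (8 − 2)/(3 − 0) = 2 cm/s².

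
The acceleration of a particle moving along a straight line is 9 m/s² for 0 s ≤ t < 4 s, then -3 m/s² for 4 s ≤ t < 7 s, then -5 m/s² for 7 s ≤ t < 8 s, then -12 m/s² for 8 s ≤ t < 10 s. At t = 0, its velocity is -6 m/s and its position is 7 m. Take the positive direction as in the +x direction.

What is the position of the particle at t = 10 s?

158 m

On each constant-a segment, Δv = aΔt and Δx = v₀Δt + ½aΔt²; chain segment to segment.
0–4 s: v starts -6 m/s; Δx = -6·4 + ½·9·4² = 48 m; v ends 30 m/s.
4–7 s: v starts 30 m/s; Δx = 30·3 + ½·-3·3² = 76.5 m; v ends 21 m/s.
7–8 s: v starts 21 m/s; Δx = 21·1 + ½·-5·1² = 18.5 m; v ends 16 m/s.
8–10 s: v starts 16 m/s; Δx = 16·2 + ½·-12·2² = 8 m; v ends -8 m/s.
x(10) = 7 + Σ Δx = 158 m.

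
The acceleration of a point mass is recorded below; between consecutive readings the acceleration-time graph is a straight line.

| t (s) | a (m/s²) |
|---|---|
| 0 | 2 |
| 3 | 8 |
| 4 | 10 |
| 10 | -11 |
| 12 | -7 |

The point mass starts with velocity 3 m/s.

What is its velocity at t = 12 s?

6 m/s

Δv equals the area under the a-t graph; then v = v₀ + Δv.
0–3 s: ½(2 + 8)(3) = 15 m/s
3–4 s: ½(8 + 10)(1) = 9 m/s
4–10 s: ½(10 + -11)(6) = -3 m/s
10–12 s: ½(-11 + -7)(2) = -18 m/s
Δv = 3 m/s, so v(12) = 3 + (3) = 6 m/s.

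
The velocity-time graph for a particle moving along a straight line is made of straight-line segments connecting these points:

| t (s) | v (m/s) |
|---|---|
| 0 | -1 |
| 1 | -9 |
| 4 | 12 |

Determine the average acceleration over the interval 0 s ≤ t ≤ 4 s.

Average acceleration = Δv/Δt = (12 − -1)/(4 − 0) = 3.25 m/s².

3.25 m/s²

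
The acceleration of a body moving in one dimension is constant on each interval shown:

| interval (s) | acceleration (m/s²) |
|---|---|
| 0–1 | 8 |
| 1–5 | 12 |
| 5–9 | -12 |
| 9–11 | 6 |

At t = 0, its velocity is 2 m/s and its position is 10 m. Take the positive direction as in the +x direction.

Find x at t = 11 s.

On each constant-a segment, Δv = aΔt and Δx = v₀Δt + ½aΔt²; chain segment to segment.
0–1 s: v starts 2 m/s; Δx = 2·1 + ½·8·1² = 6 m; v ends 10 m/s.
1–5 s: v starts 10 m/s; Δx = 10·4 + ½·12·4² = 136 m; v ends 58 m/s.
5–9 s: v starts 58 m/s; Δx = 58·4 + ½·-12·4² = 136 m; v ends 10 m/s.
9–11 s: v starts 10 m/s; Δx = 10·2 + ½·6·2² = 32 m; v ends 22 m/s.
x(11) = 10 + Σ Δx = 320 m.

320 m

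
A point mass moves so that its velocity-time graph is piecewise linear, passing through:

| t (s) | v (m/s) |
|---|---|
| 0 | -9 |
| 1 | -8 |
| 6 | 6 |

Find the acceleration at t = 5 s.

Acceleration is the slope of the v-t graph on 1–6 s: (6 − -8)/(6 − 1) = 2.8 m/s².

2.8 m/s²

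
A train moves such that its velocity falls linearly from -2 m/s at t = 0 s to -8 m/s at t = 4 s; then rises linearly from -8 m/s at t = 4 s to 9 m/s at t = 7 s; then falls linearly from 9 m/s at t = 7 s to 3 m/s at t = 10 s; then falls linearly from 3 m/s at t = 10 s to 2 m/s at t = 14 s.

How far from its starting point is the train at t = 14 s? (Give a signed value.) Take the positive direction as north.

Net displacement equals the area under the velocity-time graph (areas below the axis count negative).
0–4 s: ½(-2 + -8)(4) = -20 m
4–7 s: ½(-8 + 9)(3) = 1.5 m
7–10 s: ½(9 + 3)(3) = 18 m
10–14 s: ½(3 + 2)(4) = 10 m
Net displacement = 9.5 m

9.5 m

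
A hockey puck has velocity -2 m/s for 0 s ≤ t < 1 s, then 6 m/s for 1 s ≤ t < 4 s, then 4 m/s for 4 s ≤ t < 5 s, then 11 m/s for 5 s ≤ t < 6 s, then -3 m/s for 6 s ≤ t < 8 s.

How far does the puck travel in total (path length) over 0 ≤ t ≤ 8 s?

Distance (not displacement) is the total path length: add the absolute areas under v-t.
0–1 s: |-2| × 1 = 2 m
1–4 s: |6| × 3 = 18 m
4–5 s: |4| × 1 = 4 m
5–6 s: |11| × 1 = 11 m
6–8 s: |-3| × 2 = 6 m
Total distance = 41 m

41 m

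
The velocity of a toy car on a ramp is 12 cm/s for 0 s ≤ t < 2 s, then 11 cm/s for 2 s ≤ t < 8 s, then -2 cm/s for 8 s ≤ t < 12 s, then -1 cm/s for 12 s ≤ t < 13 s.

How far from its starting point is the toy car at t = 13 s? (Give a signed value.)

Net displacement equals the area under the velocity-time graph (areas below the axis count negative).
0–2 s: 12 × 2 = 24 cm
2–8 s: 11 × 6 = 66 cm
8–12 s: -2 × 4 = -8 cm
12–13 s: -1 × 1 = -1 cm
Net displacement = 81 cm

81 cm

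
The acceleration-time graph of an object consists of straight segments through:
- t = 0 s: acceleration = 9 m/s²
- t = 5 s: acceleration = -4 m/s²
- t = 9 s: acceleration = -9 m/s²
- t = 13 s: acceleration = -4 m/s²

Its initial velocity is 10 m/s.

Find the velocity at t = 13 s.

-29.5 m/s

Δv equals the area under the a-t graph; then v = v₀ + Δv.
0–5 s: ½(9 + -4)(5) = 12.5 m/s
5–9 s: ½(-4 + -9)(4) = -26 m/s
9–13 s: ½(-9 + -4)(4) = -26 m/s
Δv = -39.5 m/s, so v(13) = 10 + (-39.5) = -29.5 m/s.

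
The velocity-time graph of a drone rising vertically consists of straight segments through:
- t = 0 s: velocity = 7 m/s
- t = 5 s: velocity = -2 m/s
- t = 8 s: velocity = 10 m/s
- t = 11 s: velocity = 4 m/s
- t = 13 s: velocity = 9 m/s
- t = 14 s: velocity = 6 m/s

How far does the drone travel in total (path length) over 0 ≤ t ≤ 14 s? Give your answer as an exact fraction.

623/9 m

Distance (not displacement) is the total path length: add the absolute areas under v-t.
0–5 s: v = 0 at t = 35/9 s; triangle areas 245/18 + 10/9 = 265/18 m
5–8 s: v = 0 at t = 5.5 s; triangle areas 0.5 + 12.5 = 13 m
8–11 s: |½(10 + 4)(3)| = 21 m
11–13 s: |½(4 + 9)(2)| = 13 m
13–14 s: |½(9 + 6)(1)| = 7.5 m
Total distance = 623/9 m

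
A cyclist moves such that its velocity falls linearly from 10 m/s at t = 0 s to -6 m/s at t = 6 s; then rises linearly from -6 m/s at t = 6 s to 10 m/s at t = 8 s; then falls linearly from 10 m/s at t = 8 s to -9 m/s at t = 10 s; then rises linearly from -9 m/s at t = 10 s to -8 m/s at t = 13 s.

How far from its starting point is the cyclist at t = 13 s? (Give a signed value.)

Net displacement equals the area under the velocity-time graph (areas below the axis count negative).
0–6 s: ½(10 + -6)(6) = 12 m
6–8 s: ½(-6 + 10)(2) = 4 m
8–10 s: ½(10 + -9)(2) = 1 m
10–13 s: ½(-9 + -8)(3) = -25.5 m
Net displacement = -8.5 m

-8.5 m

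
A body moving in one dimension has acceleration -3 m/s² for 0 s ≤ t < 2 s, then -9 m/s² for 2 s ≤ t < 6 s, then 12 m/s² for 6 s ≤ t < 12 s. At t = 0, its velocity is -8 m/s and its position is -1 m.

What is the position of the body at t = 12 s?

-235 m

On each constant-a segment, Δv = aΔt and Δx = v₀Δt + ½aΔt²; chain segment to segment.
0–2 s: v starts -8 m/s; Δx = -8·2 + ½·-3·2² = -22 m; v ends -14 m/s.
2–6 s: v starts -14 m/s; Δx = -14·4 + ½·-9·4² = -128 m; v ends -50 m/s.
6–12 s: v starts -50 m/s; Δx = -50·6 + ½·12·6² = -84 m; v ends 22 m/s.
x(12) = -1 + Σ Δx = -235 m.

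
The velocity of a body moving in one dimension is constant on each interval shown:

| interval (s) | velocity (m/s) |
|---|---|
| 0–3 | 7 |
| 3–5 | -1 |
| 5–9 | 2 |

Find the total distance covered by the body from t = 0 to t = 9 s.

31 m

Distance (not displacement) is the total path length: add the absolute areas under v-t.
0–3 s: |7| × 3 = 21 m
3–5 s: |-1| × 2 = 2 m
5–9 s: |2| × 4 = 8 m
Total distance = 31 m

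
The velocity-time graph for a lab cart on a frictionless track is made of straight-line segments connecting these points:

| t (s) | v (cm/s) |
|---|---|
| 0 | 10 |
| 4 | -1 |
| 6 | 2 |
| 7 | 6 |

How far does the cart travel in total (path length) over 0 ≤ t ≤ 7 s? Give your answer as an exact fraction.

Distance (not displacement) is the total path length: add the absolute areas under v-t.
0–4 s: v = 0 at t = 40/11 s; triangle areas 200/11 + 2/11 = 202/11 cm
4–6 s: v = 0 at t = 14/3 s; triangle areas 1/3 + 4/3 = 5/3 cm
6–7 s: |½(2 + 6)(1)| = 4 cm
Total distance = 793/33 cm

793/33 cm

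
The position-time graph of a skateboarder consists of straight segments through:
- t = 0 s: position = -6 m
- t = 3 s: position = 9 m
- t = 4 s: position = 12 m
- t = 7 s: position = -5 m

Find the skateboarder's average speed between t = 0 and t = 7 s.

Average speed = (total path length)/(elapsed time); on a piecewise-linear x-t graph the path length is Σ|Δx|.
0–3 s: |Δx| = |9 − -6| = 15 m
3–4 s: |Δx| = |12 − 9| = 3 m
4–7 s: |Δx| = |-5 − 12| = 17 m
Total path = 35 m; average speed = 35/7 = 5 m/s.

5 m/s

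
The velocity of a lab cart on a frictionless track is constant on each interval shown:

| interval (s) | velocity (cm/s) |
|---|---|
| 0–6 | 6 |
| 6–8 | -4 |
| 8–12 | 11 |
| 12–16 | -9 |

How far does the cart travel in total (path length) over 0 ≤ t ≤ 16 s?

124 cm

Distance (not displacement) is the total path length: add the absolute areas under v-t.
0–6 s: |6| × 6 = 36 cm
6–8 s: |-4| × 2 = 8 cm
8–12 s: |11| × 4 = 44 cm
12–16 s: |-9| × 4 = 36 cm
Total distance = 124 cm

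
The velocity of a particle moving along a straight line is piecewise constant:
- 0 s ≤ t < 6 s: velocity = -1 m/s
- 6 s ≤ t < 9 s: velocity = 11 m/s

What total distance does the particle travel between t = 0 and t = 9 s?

Total distance travelled is ∫|v| dt — sum the magnitudes of each area piece.
0–6 s: |-1| × 6 = 6 m
6–9 s: |11| × 3 = 33 m
Total distance = 39 m

39 m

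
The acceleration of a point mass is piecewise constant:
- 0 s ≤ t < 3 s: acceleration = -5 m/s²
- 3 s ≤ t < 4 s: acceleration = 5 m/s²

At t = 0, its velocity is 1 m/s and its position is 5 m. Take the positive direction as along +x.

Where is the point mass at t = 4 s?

On each constant-a segment, Δv = aΔt and Δx = v₀Δt + ½aΔt²; chain segment to segment.
0–3 s: v starts 1 m/s; Δx = 1·3 + ½·-5·3² = -19.5 m; v ends -14 m/s.
3–4 s: v starts -14 m/s; Δx = -14·1 + ½·5·1² = -11.5 m; v ends -9 m/s.
x(4) = 5 + Σ Δx = -26 m.

-26 m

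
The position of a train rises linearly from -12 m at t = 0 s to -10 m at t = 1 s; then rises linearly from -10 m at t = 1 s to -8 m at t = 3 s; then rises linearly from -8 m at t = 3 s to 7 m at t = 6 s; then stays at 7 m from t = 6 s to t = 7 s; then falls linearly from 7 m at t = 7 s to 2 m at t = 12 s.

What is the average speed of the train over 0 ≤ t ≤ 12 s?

2 m/s

Average speed = (total path length)/(elapsed time); on a piecewise-linear x-t graph the path length is Σ|Δx|.
0–1 s: |Δx| = |-10 − -12| = 2 m
1–3 s: |Δx| = |-8 − -10| = 2 m
3–6 s: |Δx| = |7 − -8| = 15 m
6–7 s: |Δx| = |7 − 7| = 0 m
7–12 s: |Δx| = |2 − 7| = 5 m
Total path = 24 m; average speed = 24/12 = 2 m/s.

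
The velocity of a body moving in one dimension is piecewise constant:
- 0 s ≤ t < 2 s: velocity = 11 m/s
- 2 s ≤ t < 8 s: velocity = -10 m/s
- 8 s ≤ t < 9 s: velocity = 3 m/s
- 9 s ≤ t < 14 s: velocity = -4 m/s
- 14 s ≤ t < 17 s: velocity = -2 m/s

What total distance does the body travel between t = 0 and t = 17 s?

111 m

Distance (not displacement) is the total path length: add the absolute areas under v-t.
0–2 s: |11| × 2 = 22 m
2–8 s: |-10| × 6 = 60 m
8–9 s: |3| × 1 = 3 m
9–14 s: |-4| × 5 = 20 m
14–17 s: |-2| × 3 = 6 m
Total distance = 111 m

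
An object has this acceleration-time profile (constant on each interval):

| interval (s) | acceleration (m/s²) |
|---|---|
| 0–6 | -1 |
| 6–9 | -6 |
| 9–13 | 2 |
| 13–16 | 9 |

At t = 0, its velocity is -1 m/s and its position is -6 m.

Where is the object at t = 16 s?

-172.5 m

On each constant-a segment, Δv = aΔt and Δx = v₀Δt + ½aΔt²; chain segment to segment.
0–6 s: v starts -1 m/s; Δx = -1·6 + ½·-1·6² = -24 m; v ends -7 m/s.
6–9 s: v starts -7 m/s; Δx = -7·3 + ½·-6·3² = -48 m; v ends -25 m/s.
9–13 s: v starts -25 m/s; Δx = -25·4 + ½·2·4² = -84 m; v ends -17 m/s.
13–16 s: v starts -17 m/s; Δx = -17·3 + ½·9·3² = -10.5 m; v ends 10 m/s.
x(16) = -6 + Σ Δx = -172.5 m.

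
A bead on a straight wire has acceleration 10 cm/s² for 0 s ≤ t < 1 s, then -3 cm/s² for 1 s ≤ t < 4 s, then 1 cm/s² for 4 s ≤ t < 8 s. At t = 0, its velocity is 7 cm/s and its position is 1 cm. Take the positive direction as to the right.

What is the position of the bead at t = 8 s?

90.5 cm

On each constant-a segment, Δv = aΔt and Δx = v₀Δt + ½aΔt²; chain segment to segment.
0–1 s: v starts 7 cm/s; Δx = 7·1 + ½·10·1² = 12 cm; v ends 17 cm/s.
1–4 s: v starts 17 cm/s; Δx = 17·3 + ½·-3·3² = 37.5 cm; v ends 8 cm/s.
4–8 s: v starts 8 cm/s; Δx = 8·4 + ½·1·4² = 40 cm; v ends 12 cm/s.
x(8) = 1 + Σ Δx = 90.5 cm.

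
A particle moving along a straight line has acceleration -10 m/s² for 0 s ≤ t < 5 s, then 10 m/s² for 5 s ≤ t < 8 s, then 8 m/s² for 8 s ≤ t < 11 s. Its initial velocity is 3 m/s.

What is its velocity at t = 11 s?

Δv equals the area under the a-t graph; then v = v₀ + Δv.
0–5 s: -10 × 5 = -50 m/s
5–8 s: 10 × 3 = 30 m/s
8–11 s: 8 × 3 = 24 m/s
Δv = 4 m/s, so v(11) = 3 + (4) = 7 m/s.

7 m/s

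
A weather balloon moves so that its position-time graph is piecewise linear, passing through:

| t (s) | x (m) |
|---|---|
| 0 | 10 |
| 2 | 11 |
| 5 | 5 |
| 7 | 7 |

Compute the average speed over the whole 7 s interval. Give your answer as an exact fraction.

9/7 m/s

Average speed = (total path length)/(elapsed time); on a piecewise-linear x-t graph the path length is Σ|Δx|.
0–2 s: |Δx| = |11 − 10| = 1 m
2–5 s: |Δx| = |5 − 11| = 6 m
5–7 s: |Δx| = |7 − 5| = 2 m
Total path = 9 m; average speed = 9/7 = 9/7 m/s.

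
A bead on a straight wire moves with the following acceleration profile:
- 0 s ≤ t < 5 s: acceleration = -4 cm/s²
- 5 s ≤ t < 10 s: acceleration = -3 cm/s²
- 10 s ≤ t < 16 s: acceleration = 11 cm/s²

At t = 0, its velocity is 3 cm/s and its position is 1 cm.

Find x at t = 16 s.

-150.5 cm

On each constant-a segment, Δv = aΔt and Δx = v₀Δt + ½aΔt²; chain segment to segment.
0–5 s: v starts 3 cm/s; Δx = 3·5 + ½·-4·5² = -35 cm; v ends -17 cm/s.
5–10 s: v starts -17 cm/s; Δx = -17·5 + ½·-3·5² = -122.5 cm; v ends -32 cm/s.
10–16 s: v starts -32 cm/s; Δx = -32·6 + ½·11·6² = 6 cm; v ends 34 cm/s.
x(16) = 1 + Σ Δx = -150.5 cm.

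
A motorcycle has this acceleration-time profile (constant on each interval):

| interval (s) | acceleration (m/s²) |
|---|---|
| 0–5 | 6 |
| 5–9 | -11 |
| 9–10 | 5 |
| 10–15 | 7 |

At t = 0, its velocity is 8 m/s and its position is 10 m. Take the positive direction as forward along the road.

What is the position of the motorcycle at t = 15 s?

268 m

On each constant-a segment, Δv = aΔt and Δx = v₀Δt + ½aΔt²; chain segment to segment.
0–5 s: v starts 8 m/s; Δx = 8·5 + ½·6·5² = 115 m; v ends 38 m/s.
5–9 s: v starts 38 m/s; Δx = 38·4 + ½·-11·4² = 64 m; v ends -6 m/s.
9–10 s: v starts -6 m/s; Δx = -6·1 + ½·5·1² = -3.5 m; v ends -1 m/s.
10–15 s: v starts -1 m/s; Δx = -1·5 + ½·7·5² = 82.5 m; v ends 34 m/s.
x(15) = 10 + Σ Δx = 268 m.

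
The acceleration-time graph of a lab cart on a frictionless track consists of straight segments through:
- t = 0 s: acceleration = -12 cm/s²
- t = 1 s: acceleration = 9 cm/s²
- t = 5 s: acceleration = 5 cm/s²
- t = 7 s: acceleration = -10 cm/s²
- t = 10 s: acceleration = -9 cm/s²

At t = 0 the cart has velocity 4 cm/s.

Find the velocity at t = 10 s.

-3 cm/s

Δv equals the area under the a-t graph; then v = v₀ + Δv.
0–1 s: ½(-12 + 9)(1) = -1.5 cm/s
1–5 s: ½(9 + 5)(4) = 28 cm/s
5–7 s: ½(5 + -10)(2) = -5 cm/s
7–10 s: ½(-10 + -9)(3) = -28.5 cm/s
Δv = -7 cm/s, so v(10) = 4 + (-7) = -3 cm/s.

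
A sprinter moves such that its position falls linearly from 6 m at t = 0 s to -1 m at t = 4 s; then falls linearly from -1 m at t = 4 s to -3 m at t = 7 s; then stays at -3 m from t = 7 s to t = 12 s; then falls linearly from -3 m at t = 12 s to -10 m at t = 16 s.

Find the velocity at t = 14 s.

-1.75 m/s

Velocity is the slope of the x-t graph on 12–16 s: (-10 − -3)/(16 − 12) = -1.75 m/s.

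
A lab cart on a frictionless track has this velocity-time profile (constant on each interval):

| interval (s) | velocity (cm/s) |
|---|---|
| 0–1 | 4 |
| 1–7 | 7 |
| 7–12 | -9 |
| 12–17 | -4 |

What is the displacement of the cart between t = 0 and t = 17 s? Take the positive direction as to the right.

-19 cm

Net displacement equals the area under the velocity-time graph (areas below the axis count negative).
0–1 s: 4 × 1 = 4 cm
1–7 s: 7 × 6 = 42 cm
7–12 s: -9 × 5 = -45 cm
12–17 s: -4 × 5 = -20 cm
Net displacement = -19 cm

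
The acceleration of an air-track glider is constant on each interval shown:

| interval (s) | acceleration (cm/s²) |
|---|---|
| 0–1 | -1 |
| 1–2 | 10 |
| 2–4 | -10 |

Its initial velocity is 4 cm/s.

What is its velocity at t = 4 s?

Δv equals the area under the a-t graph; then v = v₀ + Δv.
0–1 s: -1 × 1 = -1 cm/s
1–2 s: 10 × 1 = 10 cm/s
2–4 s: -10 × 2 = -20 cm/s
Δv = -11 cm/s, so v(4) = 4 + (-11) = -7 cm/s.

-7 cm/s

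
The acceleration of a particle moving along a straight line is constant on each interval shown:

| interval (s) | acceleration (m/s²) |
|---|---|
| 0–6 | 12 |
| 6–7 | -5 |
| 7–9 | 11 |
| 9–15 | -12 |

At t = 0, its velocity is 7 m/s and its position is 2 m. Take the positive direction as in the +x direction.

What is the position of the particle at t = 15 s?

866.5 m

On each constant-a segment, Δv = aΔt and Δx = v₀Δt + ½aΔt²; chain segment to segment.
0–6 s: v starts 7 m/s; Δx = 7·6 + ½·12·6² = 258 m; v ends 79 m/s.
6–7 s: v starts 79 m/s; Δx = 79·1 + ½·-5·1² = 76.5 m; v ends 74 m/s.
7–9 s: v starts 74 m/s; Δx = 74·2 + ½·11·2² = 170 m; v ends 96 m/s.
9–15 s: v starts 96 m/s; Δx = 96·6 + ½·-12·6² = 360 m; v ends 24 m/s.
x(15) = 2 + Σ Δx = 866.5 m.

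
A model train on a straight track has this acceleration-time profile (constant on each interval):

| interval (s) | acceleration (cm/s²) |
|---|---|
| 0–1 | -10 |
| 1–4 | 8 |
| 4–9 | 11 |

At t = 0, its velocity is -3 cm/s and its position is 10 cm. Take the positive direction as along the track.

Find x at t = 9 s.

191.5 cm

On each constant-a segment, Δv = aΔt and Δx = v₀Δt + ½aΔt²; chain segment to segment.
0–1 s: v starts -3 cm/s; Δx = -3·1 + ½·-10·1² = -8 cm; v ends -13 cm/s.
1–4 s: v starts -13 cm/s; Δx = -13·3 + ½·8·3² = -3 cm; v ends 11 cm/s.
4–9 s: v starts 11 cm/s; Δx = 11·5 + ½·11·5² = 192.5 cm; v ends 66 cm/s.
x(9) = 10 + Σ Δx = 191.5 cm.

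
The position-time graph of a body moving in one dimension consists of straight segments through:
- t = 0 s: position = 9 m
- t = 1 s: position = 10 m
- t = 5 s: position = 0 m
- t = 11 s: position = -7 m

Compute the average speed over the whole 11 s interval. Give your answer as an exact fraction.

Average speed = (total path length)/(elapsed time); on a piecewise-linear x-t graph the path length is Σ|Δx|.
0–1 s: |Δx| = |10 − 9| = 1 m
1–5 s: |Δx| = |0 − 10| = 10 m
5–11 s: |Δx| = |-7 − 0| = 7 m
Total path = 18 m; average speed = 18/11 = 18/11 m/s.

18/11 m/s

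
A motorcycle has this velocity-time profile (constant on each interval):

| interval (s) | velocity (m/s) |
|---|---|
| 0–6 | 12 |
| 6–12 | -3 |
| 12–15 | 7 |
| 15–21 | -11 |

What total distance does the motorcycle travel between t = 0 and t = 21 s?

Distance (not displacement) is the total path length: add the absolute areas under v-t.
0–6 s: |12| × 6 = 72 m
6–12 s: |-3| × 6 = 18 m
12–15 s: |7| × 3 = 21 m
15–21 s: |-11| × 6 = 66 m
Total distance = 177 m

177 m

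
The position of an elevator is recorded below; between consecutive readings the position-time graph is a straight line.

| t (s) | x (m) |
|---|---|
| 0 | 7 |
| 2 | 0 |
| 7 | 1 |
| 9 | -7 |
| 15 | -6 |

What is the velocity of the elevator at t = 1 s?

Velocity is the slope of the x-t graph on 0–2 s: (0 − 7)/(2 − 0) = -3.5 m/s.

-3.5 m/s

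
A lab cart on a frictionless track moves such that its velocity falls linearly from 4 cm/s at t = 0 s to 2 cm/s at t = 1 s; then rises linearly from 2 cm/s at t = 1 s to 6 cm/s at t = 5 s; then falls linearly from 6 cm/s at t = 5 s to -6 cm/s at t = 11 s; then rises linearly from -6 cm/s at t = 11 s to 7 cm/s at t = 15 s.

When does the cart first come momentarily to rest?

v changes sign on 5–11 s (from 6 to -6); the graph is linear there, so v = 0 at t = 5 + (-6)·(11 − 5)/(-6 − 6) = 8 s.

t = 8 s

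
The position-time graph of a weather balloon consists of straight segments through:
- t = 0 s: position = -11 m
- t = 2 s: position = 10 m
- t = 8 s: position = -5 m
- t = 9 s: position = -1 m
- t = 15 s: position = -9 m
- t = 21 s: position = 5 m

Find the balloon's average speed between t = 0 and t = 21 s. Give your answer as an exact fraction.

Average speed = (total path length)/(elapsed time); on a piecewise-linear x-t graph the path length is Σ|Δx|.
0–2 s: |Δx| = |10 − -11| = 21 m
2–8 s: |Δx| = |-5 − 10| = 15 m
8–9 s: |Δx| = |-1 − -5| = 4 m
9–15 s: |Δx| = |-9 − -1| = 8 m
15–21 s: |Δx| = |5 − -9| = 14 m
Total path = 62 m; average speed = 62/21 = 62/21 m/s.

62/21 m/s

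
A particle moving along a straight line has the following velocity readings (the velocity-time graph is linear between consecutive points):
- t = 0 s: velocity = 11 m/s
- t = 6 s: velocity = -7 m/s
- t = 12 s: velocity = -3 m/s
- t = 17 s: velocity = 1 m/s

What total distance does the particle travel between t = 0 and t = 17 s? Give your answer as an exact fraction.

Distance (not displacement) is the total path length: add the absolute areas under v-t.
0–6 s: v = 0 at t = 11/3 s; triangle areas 121/6 + 49/6 = 85/3 m
6–12 s: |½(-7 + -3)(6)| = 30 m
12–17 s: v = 0 at t = 15.75 s; triangle areas 5.625 + 0.625 = 6.25 m
Total distance = 775/12 m

775/12 m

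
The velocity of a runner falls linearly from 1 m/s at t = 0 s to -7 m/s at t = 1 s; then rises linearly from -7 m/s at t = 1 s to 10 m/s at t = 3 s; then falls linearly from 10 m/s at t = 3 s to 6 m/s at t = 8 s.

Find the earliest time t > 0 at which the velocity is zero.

t = 0.125 s

v changes sign on 0–1 s (from 1 to -7); the graph is linear there, so v = 0 at t = 0 + (-1)·(1 − 0)/(-7 − 1) = 0.125 s.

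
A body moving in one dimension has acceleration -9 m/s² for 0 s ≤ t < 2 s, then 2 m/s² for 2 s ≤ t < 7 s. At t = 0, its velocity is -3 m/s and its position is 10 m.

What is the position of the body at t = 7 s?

On each constant-a segment, Δv = aΔt and Δx = v₀Δt + ½aΔt²; chain segment to segment.
0–2 s: v starts -3 m/s; Δx = -3·2 + ½·-9·2² = -24 m; v ends -21 m/s.
2–7 s: v starts -21 m/s; Δx = -21·5 + ½·2·5² = -80 m; v ends -11 m/s.
x(7) = 10 + Σ Δx = -94 m.

-94 m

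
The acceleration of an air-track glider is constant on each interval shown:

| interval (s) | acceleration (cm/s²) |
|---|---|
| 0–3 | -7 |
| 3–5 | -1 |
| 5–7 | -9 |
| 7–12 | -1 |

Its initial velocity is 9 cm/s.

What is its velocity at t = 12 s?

-37 cm/s

Δv equals the area under the a-t graph; then v = v₀ + Δv.
0–3 s: -7 × 3 = -21 cm/s
3–5 s: -1 × 2 = -2 cm/s
5–7 s: -9 × 2 = -18 cm/s
7–12 s: -1 × 5 = -5 cm/s
Δv = -46 cm/s, so v(12) = 9 + (-46) = -37 cm/s.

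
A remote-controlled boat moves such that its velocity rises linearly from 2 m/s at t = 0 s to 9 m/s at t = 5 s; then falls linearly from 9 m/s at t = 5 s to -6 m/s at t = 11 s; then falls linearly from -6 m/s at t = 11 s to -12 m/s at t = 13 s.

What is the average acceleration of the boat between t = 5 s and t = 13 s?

Average acceleration = Δv/Δt = (-12 − 9)/(13 − 5) = -2.625 m/s².

-2.625 m/s²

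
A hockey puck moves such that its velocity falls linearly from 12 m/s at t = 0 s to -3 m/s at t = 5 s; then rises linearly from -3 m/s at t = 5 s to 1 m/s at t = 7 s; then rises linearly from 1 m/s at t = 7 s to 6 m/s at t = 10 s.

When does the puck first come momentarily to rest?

t = 4 s

v changes sign on 0–5 s (from 12 to -3); the graph is linear there, so v = 0 at t = 0 + (-12)·(5 − 0)/(-3 − 12) = 4 s.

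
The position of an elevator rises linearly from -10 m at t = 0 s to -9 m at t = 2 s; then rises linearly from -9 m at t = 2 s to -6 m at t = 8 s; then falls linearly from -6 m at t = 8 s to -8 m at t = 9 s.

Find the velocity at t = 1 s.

0.5 m/s

Velocity is the slope of the x-t graph on 0–2 s: (-9 − -10)/(2 − 0) = 0.5 m/s.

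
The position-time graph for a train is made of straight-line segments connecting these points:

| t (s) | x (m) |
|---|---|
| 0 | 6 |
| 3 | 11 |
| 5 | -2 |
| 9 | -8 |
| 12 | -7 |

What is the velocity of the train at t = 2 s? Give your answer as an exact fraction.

Velocity is the slope of the x-t graph on 0–3 s: (11 − 6)/(3 − 0) = 5/3 m/s.

5/3 m/s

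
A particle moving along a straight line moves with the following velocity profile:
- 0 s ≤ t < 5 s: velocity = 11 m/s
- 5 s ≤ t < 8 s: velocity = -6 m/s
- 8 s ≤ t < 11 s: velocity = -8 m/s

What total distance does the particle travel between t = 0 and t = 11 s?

Total distance travelled is ∫|v| dt — sum the magnitudes of each area piece.
0–5 s: |11| × 5 = 55 m
5–8 s: |-6| × 3 = 18 m
8–11 s: |-8| × 3 = 24 m
Total distance = 97 m

97 m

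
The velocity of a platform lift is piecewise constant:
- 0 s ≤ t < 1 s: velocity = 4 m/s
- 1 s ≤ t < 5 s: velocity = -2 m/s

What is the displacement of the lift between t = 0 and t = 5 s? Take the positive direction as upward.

-4 m

Displacement is the signed area under the v-t curve.
0–1 s: 4 × 1 = 4 m
1–5 s: -2 × 4 = -8 m
Net displacement = -4 m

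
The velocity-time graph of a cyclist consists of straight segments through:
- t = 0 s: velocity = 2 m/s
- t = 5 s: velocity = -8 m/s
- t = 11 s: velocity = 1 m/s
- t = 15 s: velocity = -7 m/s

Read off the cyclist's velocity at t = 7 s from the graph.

-5 m/s

On 5–11 s the graph is linear from -8 to 1 m/s: v(7) = -8 + (1 − -8)·(7 − 5)/(11 − 5) = -5 m/s.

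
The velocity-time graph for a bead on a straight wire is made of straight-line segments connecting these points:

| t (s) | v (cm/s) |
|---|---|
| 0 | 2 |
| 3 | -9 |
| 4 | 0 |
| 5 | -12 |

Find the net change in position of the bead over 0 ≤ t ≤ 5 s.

Displacement is the signed area under the v-t curve.
0–3 s: ½(2 + -9)(3) = -10.5 cm
3–4 s: ½(-9 + 0)(1) = -4.5 cm
4–5 s: ½(0 + -12)(1) = -6 cm
Net displacement = -21 cm

-21 cm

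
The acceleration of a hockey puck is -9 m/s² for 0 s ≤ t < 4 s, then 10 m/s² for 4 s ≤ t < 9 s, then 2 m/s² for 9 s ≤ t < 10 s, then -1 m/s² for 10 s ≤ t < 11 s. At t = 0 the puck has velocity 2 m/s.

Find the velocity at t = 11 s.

17 m/s

Δv equals the area under the a-t graph; then v = v₀ + Δv.
0–4 s: -9 × 4 = -36 m/s
4–9 s: 10 × 5 = 50 m/s
9–10 s: 2 × 1 = 2 m/s
10–11 s: -1 × 1 = -1 m/s
Δv = 15 m/s, so v(11) = 2 + (15) = 17 m/s.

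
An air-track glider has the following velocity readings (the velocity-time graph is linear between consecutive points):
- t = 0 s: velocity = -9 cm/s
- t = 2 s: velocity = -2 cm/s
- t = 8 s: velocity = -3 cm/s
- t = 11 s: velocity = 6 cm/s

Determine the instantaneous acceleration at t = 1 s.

3.5 cm/s²

Acceleration is the slope of the v-t graph on 0–2 s: (-2 − -9)/(2 − 0) = 3.5 cm/s².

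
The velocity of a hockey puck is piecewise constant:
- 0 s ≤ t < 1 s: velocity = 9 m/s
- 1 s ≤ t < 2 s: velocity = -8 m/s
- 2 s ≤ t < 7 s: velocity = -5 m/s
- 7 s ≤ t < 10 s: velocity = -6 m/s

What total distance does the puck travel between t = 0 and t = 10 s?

Distance (not displacement) is the total path length: add the absolute areas under v-t.
0–1 s: |9| × 1 = 9 m
1–2 s: |-8| × 1 = 8 m
2–7 s: |-5| × 5 = 25 m
7–10 s: |-6| × 3 = 18 m
Total distance = 60 m

60 m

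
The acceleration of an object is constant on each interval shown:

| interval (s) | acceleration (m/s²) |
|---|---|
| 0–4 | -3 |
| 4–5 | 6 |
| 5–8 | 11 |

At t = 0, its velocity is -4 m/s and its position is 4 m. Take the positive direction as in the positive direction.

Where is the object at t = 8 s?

-29.5 m

On each constant-a segment, Δv = aΔt and Δx = v₀Δt + ½aΔt²; chain segment to segment.
0–4 s: v starts -4 m/s; Δx = -4·4 + ½·-3·4² = -40 m; v ends -16 m/s.
4–5 s: v starts -16 m/s; Δx = -16·1 + ½·6·1² = -13 m; v ends -10 m/s.
5–8 s: v starts -10 m/s; Δx = -10·3 + ½·11·3² = 19.5 m; v ends 23 m/s.
x(8) = 4 + Σ Δx = -29.5 m.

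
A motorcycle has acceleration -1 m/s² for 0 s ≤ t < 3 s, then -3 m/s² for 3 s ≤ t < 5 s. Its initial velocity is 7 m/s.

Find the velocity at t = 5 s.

-2 m/s

Δv equals the area under the a-t graph; then v = v₀ + Δv.
0–3 s: -1 × 3 = -3 m/s
3–5 s: -3 × 2 = -6 m/s
Δv = -9 m/s, so v(5) = 7 + (-9) = -2 m/s.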